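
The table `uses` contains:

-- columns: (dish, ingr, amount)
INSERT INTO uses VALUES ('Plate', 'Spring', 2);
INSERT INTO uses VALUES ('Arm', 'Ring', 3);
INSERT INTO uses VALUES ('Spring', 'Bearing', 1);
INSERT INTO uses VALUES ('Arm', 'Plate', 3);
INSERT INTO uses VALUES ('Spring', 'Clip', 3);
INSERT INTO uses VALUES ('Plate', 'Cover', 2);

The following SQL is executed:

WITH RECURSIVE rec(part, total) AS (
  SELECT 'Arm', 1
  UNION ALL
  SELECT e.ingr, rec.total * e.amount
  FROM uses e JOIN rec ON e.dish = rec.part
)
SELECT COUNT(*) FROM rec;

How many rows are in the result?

7

Base: (Arm, total=1).
Iteration 1: components of {Arm} -> Plate = 1*3 = 3, Ring = 1*3 = 3.
Iteration 2: components of {Plate,Ring} -> Cover = 3*2 = 6, Spring = 3*2 = 6.
Iteration 3: components of {Cover,Spring} -> Bearing = 6*1 = 6, Clip = 6*3 = 18.
Iteration 4: no further components; recursion stops.
Total rows emitted: 7.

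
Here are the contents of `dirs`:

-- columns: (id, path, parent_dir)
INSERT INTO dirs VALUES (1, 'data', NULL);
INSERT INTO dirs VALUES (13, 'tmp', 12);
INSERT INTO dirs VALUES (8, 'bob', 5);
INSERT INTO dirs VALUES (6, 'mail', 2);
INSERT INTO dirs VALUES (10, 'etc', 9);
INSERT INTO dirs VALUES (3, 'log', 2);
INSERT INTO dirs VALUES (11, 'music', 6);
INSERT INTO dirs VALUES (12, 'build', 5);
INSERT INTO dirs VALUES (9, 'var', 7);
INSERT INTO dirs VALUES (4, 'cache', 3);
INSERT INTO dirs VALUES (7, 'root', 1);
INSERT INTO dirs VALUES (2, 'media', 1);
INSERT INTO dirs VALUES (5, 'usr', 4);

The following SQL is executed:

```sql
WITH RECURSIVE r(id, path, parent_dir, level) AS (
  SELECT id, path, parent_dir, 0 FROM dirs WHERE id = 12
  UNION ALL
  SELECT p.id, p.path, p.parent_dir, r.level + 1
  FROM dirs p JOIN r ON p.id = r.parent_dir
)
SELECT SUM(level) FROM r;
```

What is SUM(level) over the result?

15

Base: id=12 (build), parent_dir=5, level 0.
Iteration 1: join on id=5 -> usr (id 5, parent_dir=4, level 1).
Iteration 2: join on id=4 -> cache (id 4, parent_dir=3, level 2).
Iteration 3: join on id=3 -> log (id 3, parent_dir=2, level 3).
Iteration 4: join on id=2 -> media (id 2, parent_dir=1, level 4).
Iteration 5: join on id=1 -> data (id 1, parent_dir=NULL, level 5).
Iteration 6: parent_dir is NULL; no match; recursion stops.
SUM(level) = 0 + 1 + 2 + 3 + 4 + 5 = 15.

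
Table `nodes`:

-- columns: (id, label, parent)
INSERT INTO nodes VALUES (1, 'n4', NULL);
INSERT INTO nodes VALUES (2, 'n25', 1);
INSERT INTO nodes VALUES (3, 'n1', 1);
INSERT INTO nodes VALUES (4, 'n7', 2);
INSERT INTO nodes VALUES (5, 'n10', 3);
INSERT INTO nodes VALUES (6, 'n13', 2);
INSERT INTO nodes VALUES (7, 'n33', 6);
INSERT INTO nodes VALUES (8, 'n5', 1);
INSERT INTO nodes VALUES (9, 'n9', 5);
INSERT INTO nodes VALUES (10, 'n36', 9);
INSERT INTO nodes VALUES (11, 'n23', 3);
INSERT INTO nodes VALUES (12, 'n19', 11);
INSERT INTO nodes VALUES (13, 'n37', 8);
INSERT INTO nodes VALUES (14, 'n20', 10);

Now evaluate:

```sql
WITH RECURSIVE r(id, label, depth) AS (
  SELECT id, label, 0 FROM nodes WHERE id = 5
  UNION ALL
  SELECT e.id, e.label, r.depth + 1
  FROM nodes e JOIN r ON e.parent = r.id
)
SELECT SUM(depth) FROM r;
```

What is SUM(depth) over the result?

6

Base: id=5 (n10) at depth 0.
Iteration 1: rows with parent in {5} -> n9 (id 9, depth 1).
Iteration 2: rows with parent in {9} -> n36 (id 10, depth 2).
Iteration 3: rows with parent in {10} -> n20 (id 14, depth 3).
Iteration 4: no rows with parent in {14}; recursion stops.
SUM(depth) = 0 + 1 + 2 + 3 = 6.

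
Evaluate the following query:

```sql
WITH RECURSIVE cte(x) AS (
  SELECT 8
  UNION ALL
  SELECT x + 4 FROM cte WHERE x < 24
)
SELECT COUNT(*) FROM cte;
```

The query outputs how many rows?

Base: x=8.
Iteration 1: 8 < 24 holds -> x = 8 + 4 = 12.
Iteration 2: 12 < 24 holds -> x = 12 + 4 = 16.
Iteration 3: 16 < 24 holds -> x = 16 + 4 = 20.
Iteration 4: 20 < 24 holds -> x = 20 + 4 = 24.
Iteration 5: 24 < 24 fails; recursion stops.
Total rows emitted: 5.

5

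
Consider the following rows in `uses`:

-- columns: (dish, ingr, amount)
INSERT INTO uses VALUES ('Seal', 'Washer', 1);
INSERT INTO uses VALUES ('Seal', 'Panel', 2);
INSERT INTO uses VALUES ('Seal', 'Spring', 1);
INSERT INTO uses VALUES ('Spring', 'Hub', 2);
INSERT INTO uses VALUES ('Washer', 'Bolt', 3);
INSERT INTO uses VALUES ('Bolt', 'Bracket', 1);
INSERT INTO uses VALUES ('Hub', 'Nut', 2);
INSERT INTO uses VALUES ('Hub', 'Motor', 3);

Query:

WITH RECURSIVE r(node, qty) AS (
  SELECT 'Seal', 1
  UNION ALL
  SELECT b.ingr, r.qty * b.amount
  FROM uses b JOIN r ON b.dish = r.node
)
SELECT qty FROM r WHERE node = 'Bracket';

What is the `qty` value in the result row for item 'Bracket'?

Base: (Seal, qty=1).
Iteration 1: components of {Seal} -> Panel = 1*2 = 2, Spring = 1*1 = 1, Washer = 1*1 = 1.
Iteration 2: components of {Panel,Spring,Washer} -> Bolt = 1*3 = 3, Hub = 1*2 = 2.
Iteration 3: components of {Bolt,Hub} -> Bracket = 3*1 = 3, Motor = 2*3 = 6, Nut = 2*2 = 4.
Iteration 4: no further components; recursion stops.

3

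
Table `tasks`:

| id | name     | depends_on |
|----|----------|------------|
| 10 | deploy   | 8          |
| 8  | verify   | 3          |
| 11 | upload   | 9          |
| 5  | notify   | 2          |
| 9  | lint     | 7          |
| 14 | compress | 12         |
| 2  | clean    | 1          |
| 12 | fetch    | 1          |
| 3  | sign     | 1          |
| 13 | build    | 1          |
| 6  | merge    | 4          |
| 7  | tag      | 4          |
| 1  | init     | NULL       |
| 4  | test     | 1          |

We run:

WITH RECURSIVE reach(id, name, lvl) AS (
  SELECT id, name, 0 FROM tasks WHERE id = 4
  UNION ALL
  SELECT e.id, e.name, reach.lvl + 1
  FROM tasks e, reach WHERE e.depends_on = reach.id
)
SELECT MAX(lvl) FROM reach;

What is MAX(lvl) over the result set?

Base: id=4 (test) at lvl 0.
Iteration 1: rows with depends_on in {4} -> merge (id 6, lvl 1), tag (id 7, lvl 1).
Iteration 2: rows with depends_on in {6,7} -> lint (id 9, lvl 2).
Iteration 3: rows with depends_on in {9} -> upload (id 11, lvl 3).
Iteration 4: no rows with depends_on in {11}; recursion stops.
lvl values: 0, 1, 1, 2, 3; the maximum is 3.

3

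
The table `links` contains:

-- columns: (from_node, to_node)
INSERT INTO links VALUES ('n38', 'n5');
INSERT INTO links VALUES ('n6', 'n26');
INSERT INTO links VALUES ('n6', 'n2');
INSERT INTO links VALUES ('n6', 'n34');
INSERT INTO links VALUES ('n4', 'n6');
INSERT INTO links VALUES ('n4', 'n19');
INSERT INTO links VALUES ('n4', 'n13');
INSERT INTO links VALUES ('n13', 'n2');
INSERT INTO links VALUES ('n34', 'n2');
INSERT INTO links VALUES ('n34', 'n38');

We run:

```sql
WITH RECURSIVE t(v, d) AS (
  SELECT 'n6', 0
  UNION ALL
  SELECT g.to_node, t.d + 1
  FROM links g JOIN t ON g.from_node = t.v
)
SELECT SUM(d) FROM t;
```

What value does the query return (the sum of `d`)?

10

Base: (n6, d=0).
Iteration 1: edges from {n6} -> (n2, d=1), (n26, d=1), (n34, d=1).
Iteration 2: edges from {n2,n26,n34} -> (n2, d=2), (n38, d=2).
Iteration 3: edges from {n2,n38} -> (n5, d=3).
Iteration 4: no outgoing edges from {n5}; recursion stops.
SUM(d) = 0 + 1 + 1 + 1 + 2 + 2 + 3 = 10.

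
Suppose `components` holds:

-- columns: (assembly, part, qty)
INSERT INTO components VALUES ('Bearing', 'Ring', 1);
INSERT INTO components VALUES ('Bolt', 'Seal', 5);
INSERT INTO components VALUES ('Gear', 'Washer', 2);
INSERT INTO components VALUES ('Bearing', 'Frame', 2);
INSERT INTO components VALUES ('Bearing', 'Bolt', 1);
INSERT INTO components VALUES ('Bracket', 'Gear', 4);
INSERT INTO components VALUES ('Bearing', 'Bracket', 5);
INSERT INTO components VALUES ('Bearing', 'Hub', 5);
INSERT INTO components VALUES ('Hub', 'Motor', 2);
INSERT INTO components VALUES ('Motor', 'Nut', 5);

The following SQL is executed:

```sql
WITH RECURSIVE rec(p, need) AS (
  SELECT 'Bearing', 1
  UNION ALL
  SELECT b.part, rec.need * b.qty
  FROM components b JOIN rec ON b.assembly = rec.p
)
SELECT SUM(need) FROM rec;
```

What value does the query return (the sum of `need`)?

Base: (Bearing, need=1).
Iteration 1: components of {Bearing} -> Bolt = 1*1 = 1, Bracket = 1*5 = 5, Frame = 1*2 = 2, Hub = 1*5 = 5, Ring = 1*1 = 1.
Iteration 2: components of {Bolt,Bracket,Frame,Hub,Ring} -> Gear = 5*4 = 20, Motor = 5*2 = 10, Seal = 1*5 = 5.
Iteration 3: components of {Gear,Motor,Seal} -> Nut = 10*5 = 50, Washer = 20*2 = 40.
Iteration 4: no further components; recursion stops.
SUM(need) = 1 + 5 + 1 + 5 + 2 + 1 + 20 + 5 + 10 + 40 + 50 = 140.

140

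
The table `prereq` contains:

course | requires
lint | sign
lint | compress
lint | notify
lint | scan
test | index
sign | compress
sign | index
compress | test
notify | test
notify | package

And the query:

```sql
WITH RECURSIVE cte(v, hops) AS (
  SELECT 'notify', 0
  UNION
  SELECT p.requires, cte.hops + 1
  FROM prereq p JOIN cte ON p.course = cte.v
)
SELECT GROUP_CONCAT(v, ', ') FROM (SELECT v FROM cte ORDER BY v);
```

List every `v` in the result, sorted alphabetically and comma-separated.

index, notify, package, test

Base: (notify, hops=0).
Iteration 1: edges from {notify} -> (package, hops=1), (test, hops=1).
Iteration 2: edges from {package,test} -> (index, hops=2).
Iteration 3: no outgoing edges from {index}; recursion stops.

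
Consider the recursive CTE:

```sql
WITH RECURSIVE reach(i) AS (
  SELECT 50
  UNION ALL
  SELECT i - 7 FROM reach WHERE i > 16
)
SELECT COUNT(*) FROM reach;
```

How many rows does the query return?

6

Base: i=50.
Iteration 1: 50 > 16 holds -> i = 50 - 7 = 43.
Iteration 2: 43 > 16 holds -> i = 43 - 7 = 36.
Iteration 3: 36 > 16 holds -> i = 36 - 7 = 29.
Iteration 4: 29 > 16 holds -> i = 29 - 7 = 22.
Iteration 5: 22 > 16 holds -> i = 22 - 7 = 15.
Iteration 6: 15 > 16 fails; recursion stops.
Total rows emitted: 6.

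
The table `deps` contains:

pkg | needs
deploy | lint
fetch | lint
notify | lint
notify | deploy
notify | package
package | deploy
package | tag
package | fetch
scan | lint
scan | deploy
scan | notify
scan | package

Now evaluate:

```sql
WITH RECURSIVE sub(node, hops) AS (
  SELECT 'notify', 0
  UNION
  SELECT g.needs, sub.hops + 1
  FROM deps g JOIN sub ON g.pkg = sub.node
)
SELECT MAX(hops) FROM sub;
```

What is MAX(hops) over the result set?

3

Base: (notify, hops=0).
Iteration 1: edges from {notify} -> (deploy, hops=1), (lint, hops=1), (package, hops=1).
Iteration 2: edges from {deploy,lint,package} -> (deploy, hops=2), (fetch, hops=2), (lint, hops=2), (tag, hops=2).
Iteration 3: edges from {deploy,fetch,lint,tag} -> (lint, hops=3). [UNION drops 1 duplicate row(s)]
Iteration 4: no outgoing edges from {lint}; recursion stops.
hops values: 0, 1, 1, 1, 2, 2, 2, 2, 3; the maximum is 3.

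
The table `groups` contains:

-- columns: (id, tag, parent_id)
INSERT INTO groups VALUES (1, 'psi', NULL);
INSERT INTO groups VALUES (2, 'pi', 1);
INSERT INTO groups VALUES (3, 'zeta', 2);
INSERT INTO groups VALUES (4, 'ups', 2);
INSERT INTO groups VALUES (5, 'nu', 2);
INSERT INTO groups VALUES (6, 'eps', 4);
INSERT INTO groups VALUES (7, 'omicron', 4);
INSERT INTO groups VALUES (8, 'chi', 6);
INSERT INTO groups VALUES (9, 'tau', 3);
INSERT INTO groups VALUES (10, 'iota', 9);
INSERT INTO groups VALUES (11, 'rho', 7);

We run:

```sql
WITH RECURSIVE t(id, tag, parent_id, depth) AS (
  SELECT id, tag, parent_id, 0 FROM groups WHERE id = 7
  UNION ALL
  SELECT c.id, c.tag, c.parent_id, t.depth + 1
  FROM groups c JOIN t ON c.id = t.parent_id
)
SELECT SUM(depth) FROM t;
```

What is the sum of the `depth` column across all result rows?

Base: id=7 (omicron), parent_id=4, depth 0.
Iteration 1: join on id=4 -> ups (id 4, parent_id=2, depth 1).
Iteration 2: join on id=2 -> pi (id 2, parent_id=1, depth 2).
Iteration 3: join on id=1 -> psi (id 1, parent_id=NULL, depth 3).
Iteration 4: parent_id is NULL; no match; recursion stops.
SUM(depth) = 0 + 1 + 2 + 3 = 6.

6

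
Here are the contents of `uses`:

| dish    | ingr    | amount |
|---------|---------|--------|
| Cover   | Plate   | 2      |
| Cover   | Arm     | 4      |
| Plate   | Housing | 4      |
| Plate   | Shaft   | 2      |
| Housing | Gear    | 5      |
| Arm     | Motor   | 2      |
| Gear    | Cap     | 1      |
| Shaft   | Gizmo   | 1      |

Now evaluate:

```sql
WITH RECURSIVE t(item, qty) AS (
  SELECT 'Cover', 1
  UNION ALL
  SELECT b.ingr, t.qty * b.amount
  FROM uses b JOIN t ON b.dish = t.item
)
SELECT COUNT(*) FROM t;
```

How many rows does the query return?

9

Base: (Cover, qty=1).
Iteration 1: components of {Cover} -> Arm = 1*4 = 4, Plate = 1*2 = 2.
Iteration 2: components of {Arm,Plate} -> Housing = 2*4 = 8, Motor = 4*2 = 8, Shaft = 2*2 = 4.
Iteration 3: components of {Housing,Motor,Shaft} -> Gear = 8*5 = 40, Gizmo = 4*1 = 4.
Iteration 4: components of {Gear,Gizmo} -> Cap = 40*1 = 40.
Iteration 5: no further components; recursion stops.
Total rows emitted: 9.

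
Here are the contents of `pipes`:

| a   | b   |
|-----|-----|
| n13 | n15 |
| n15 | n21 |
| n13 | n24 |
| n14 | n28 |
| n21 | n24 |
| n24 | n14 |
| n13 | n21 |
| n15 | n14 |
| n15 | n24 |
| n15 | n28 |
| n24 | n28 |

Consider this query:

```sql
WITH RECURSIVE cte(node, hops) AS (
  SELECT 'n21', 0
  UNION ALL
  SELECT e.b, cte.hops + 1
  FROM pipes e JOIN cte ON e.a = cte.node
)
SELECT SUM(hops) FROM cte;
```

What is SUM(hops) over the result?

Base: (n21, hops=0).
Iteration 1: edges from {n21} -> (n24, hops=1).
Iteration 2: edges from {n24} -> (n14, hops=2), (n28, hops=2).
Iteration 3: edges from {n14,n28} -> (n28, hops=3).
Iteration 4: no outgoing edges from {n28}; recursion stops.
SUM(hops) = 0 + 1 + 2 + 2 + 3 = 8.

8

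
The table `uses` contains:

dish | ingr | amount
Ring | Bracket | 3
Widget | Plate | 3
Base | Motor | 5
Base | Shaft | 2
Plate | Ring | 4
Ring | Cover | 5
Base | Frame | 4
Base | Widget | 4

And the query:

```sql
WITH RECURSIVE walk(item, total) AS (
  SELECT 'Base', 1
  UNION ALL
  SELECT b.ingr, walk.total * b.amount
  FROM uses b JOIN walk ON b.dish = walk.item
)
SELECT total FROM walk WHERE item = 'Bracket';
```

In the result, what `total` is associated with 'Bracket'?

144

Base: (Base, total=1).
Iteration 1: components of {Base} -> Frame = 1*4 = 4, Motor = 1*5 = 5, Shaft = 1*2 = 2, Widget = 1*4 = 4.
Iteration 2: components of {Frame,Motor,Shaft,Widget} -> Plate = 4*3 = 12.
Iteration 3: components of {Plate} -> Ring = 12*4 = 48.
Iteration 4: components of {Ring} -> Bracket = 48*3 = 144, Cover = 48*5 = 240.
Iteration 5: no further components; recursion stops.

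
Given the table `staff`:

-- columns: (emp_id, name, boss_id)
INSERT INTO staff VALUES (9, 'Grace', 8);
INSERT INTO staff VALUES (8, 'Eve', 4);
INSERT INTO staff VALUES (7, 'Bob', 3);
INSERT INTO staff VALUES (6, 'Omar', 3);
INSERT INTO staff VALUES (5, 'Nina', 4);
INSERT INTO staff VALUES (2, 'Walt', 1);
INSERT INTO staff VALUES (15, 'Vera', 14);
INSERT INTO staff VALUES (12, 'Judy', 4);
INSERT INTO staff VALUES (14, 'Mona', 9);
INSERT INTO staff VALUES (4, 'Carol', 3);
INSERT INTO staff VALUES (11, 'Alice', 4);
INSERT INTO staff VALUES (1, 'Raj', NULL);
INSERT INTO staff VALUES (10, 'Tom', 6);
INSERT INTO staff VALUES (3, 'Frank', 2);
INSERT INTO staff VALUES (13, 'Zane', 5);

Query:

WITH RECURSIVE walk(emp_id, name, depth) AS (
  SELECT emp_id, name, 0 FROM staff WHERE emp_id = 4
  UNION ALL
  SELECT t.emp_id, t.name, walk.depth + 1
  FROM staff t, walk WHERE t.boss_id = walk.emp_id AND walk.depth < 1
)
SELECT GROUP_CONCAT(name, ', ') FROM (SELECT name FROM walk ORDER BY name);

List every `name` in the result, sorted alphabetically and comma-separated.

Alice, Carol, Eve, Judy, Nina

Base: emp_id=4 (Carol) at depth 0.
Iteration 1: rows with boss_id in {4} -> Nina (id 5, depth 1), Eve (id 8, depth 1), Alice (id 11, depth 1), Judy (id 12, depth 1).
Iteration 2: depth < 1 fails for all current rows; recursion stops.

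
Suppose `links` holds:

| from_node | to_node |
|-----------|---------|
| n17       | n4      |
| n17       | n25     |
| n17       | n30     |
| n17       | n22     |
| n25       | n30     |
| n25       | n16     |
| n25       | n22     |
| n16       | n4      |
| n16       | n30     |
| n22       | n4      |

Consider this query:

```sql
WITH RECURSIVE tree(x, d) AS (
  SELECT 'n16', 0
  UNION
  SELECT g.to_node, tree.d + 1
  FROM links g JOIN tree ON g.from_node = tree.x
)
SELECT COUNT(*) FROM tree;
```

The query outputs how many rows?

Base: (n16, d=0).
Iteration 1: edges from {n16} -> (n30, d=1), (n4, d=1).
Iteration 2: no outgoing edges from {n30,n4}; recursion stops.
Total rows emitted: 3.

3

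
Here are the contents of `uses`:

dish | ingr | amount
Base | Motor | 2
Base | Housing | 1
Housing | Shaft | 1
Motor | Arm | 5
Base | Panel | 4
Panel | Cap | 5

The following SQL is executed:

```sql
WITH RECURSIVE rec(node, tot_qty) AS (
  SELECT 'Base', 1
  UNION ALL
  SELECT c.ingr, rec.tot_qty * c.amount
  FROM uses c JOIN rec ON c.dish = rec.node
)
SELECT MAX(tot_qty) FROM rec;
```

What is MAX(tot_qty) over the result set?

Base: (Base, tot_qty=1).
Iteration 1: components of {Base} -> Housing = 1*1 = 1, Motor = 1*2 = 2, Panel = 1*4 = 4.
Iteration 2: components of {Housing,Motor,Panel} -> Arm = 2*5 = 10, Cap = 4*5 = 20, Shaft = 1*1 = 1.
Iteration 3: no further components; recursion stops.
tot_qty values: 1, 2, 1, 4, 10, 1, 20; the maximum is 20.

20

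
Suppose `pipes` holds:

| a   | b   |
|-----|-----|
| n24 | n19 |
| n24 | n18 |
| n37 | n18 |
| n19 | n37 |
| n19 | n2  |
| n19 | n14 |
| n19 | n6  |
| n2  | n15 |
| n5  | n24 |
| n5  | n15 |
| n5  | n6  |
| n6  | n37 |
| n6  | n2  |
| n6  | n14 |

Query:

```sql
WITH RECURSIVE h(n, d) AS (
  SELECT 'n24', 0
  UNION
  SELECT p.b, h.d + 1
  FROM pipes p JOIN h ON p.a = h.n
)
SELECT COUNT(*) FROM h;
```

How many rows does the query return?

14

Base: (n24, d=0).
Iteration 1: edges from {n24} -> (n18, d=1), (n19, d=1).
Iteration 2: edges from {n18,n19} -> (n14, d=2), (n2, d=2), (n37, d=2), (n6, d=2).
Iteration 3: edges from {n14,n2,n37,n6} -> (n14, d=3), (n15, d=3), (n18, d=3), (n2, d=3), (n37, d=3).
Iteration 4: edges from {n14,n15,n18,n2,n37} -> (n15, d=4), (n18, d=4).
Iteration 5: no outgoing edges from {n15,n18}; recursion stops.
Total rows emitted: 14.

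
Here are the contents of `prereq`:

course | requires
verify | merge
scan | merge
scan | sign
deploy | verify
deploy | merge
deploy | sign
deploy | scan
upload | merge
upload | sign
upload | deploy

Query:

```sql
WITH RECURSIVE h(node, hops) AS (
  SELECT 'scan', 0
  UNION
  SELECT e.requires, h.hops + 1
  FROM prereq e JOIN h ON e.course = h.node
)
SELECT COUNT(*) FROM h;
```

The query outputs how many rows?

3

Base: (scan, hops=0).
Iteration 1: edges from {scan} -> (merge, hops=1), (sign, hops=1).
Iteration 2: no outgoing edges from {merge,sign}; recursion stops.
Total rows emitted: 3.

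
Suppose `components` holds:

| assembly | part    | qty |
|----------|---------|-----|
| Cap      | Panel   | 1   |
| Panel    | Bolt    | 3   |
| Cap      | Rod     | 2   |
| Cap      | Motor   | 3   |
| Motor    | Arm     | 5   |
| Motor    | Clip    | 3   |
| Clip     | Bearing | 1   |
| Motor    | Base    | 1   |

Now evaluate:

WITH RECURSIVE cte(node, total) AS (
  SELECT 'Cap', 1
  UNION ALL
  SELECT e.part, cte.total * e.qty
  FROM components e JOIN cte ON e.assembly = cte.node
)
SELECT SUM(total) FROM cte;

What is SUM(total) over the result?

46

Base: (Cap, total=1).
Iteration 1: components of {Cap} -> Motor = 1*3 = 3, Panel = 1*1 = 1, Rod = 1*2 = 2.
Iteration 2: components of {Motor,Panel,Rod} -> Arm = 3*5 = 15, Base = 3*1 = 3, Bolt = 1*3 = 3, Clip = 3*3 = 9.
Iteration 3: components of {Arm,Base,Bolt,Clip} -> Bearing = 9*1 = 9.
Iteration 4: no further components; recursion stops.
SUM(total) = 1 + 1 + 2 + 3 + 3 + 15 + 9 + 3 + 9 = 46.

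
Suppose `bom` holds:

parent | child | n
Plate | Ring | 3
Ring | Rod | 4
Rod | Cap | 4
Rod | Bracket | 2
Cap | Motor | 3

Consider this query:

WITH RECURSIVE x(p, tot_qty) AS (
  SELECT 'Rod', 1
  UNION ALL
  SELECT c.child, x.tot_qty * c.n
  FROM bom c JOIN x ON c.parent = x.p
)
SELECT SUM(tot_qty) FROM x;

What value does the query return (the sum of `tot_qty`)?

Base: (Rod, tot_qty=1).
Iteration 1: components of {Rod} -> Bracket = 1*2 = 2, Cap = 1*4 = 4.
Iteration 2: components of {Bracket,Cap} -> Motor = 4*3 = 12.
Iteration 3: no further components; recursion stops.
SUM(tot_qty) = 1 + 4 + 2 + 12 = 19.

19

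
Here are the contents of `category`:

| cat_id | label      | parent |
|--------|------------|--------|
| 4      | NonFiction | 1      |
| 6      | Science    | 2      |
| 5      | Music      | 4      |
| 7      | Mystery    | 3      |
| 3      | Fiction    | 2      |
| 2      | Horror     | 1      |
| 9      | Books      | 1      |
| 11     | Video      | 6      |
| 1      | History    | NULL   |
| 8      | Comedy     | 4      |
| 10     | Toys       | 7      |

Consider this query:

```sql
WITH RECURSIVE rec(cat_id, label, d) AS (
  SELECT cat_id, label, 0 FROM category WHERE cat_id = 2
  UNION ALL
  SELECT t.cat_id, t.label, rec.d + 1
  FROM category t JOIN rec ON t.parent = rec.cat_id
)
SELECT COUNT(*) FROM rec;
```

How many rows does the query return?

6

Base: cat_id=2 (Horror) at d 0.
Iteration 1: rows with parent in {2} -> Fiction (id 3, d 1), Science (id 6, d 1).
Iteration 2: rows with parent in {3,6} -> Mystery (id 7, d 2), Video (id 11, d 2).
Iteration 3: rows with parent in {7,11} -> Toys (id 10, d 3).
Iteration 4: no rows with parent in {10}; recursion stops.
Total rows emitted: 6.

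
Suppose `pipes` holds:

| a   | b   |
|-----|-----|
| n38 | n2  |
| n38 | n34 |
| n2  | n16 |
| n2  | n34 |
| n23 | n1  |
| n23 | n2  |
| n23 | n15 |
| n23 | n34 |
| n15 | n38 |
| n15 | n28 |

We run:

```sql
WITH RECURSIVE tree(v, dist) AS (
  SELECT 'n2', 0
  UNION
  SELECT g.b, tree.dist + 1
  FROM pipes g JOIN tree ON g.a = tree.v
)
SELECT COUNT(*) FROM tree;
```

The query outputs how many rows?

Base: (n2, dist=0).
Iteration 1: edges from {n2} -> (n16, dist=1), (n34, dist=1).
Iteration 2: no outgoing edges from {n16,n34}; recursion stops.
Total rows emitted: 3.

3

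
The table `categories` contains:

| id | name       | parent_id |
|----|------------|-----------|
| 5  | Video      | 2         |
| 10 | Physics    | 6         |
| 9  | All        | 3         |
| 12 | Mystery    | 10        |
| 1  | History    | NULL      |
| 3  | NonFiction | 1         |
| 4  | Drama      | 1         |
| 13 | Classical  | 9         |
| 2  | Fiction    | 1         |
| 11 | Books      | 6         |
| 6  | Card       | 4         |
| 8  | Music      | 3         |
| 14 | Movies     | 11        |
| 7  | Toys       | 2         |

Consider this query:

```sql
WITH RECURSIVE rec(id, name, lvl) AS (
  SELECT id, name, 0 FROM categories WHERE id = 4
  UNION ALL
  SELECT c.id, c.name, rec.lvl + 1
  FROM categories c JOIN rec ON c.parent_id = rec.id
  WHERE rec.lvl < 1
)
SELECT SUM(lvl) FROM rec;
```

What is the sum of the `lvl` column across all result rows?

1

Base: id=4 (Drama) at lvl 0.
Iteration 1: rows with parent_id in {4} -> Card (id 6, lvl 1).
Iteration 2: lvl < 1 fails for all current rows; recursion stops.
SUM(lvl) = 0 + 1 = 1.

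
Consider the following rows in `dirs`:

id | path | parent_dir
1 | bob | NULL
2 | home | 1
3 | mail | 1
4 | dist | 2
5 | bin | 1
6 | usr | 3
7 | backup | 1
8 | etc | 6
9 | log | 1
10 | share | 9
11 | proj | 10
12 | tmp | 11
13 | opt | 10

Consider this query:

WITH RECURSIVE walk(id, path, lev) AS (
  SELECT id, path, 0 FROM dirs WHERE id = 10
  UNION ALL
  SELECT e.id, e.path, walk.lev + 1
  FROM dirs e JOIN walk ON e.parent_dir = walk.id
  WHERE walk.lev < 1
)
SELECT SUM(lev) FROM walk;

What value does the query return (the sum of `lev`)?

Base: id=10 (share) at lev 0.
Iteration 1: rows with parent_dir in {10} -> proj (id 11, lev 1), opt (id 13, lev 1).
Iteration 2: lev < 1 fails for all current rows; recursion stops.
SUM(lev) = 0 + 1 + 1 = 2.

2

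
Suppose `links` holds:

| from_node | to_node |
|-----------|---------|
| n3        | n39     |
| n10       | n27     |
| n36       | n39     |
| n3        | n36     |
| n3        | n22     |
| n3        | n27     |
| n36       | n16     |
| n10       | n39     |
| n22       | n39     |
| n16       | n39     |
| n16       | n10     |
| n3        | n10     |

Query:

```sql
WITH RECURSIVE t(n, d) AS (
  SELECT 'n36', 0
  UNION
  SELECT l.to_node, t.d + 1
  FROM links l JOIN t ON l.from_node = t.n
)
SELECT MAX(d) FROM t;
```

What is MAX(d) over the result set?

Base: (n36, d=0).
Iteration 1: edges from {n36} -> (n16, d=1), (n39, d=1).
Iteration 2: edges from {n16,n39} -> (n10, d=2), (n39, d=2).
Iteration 3: edges from {n10,n39} -> (n27, d=3), (n39, d=3).
Iteration 4: no outgoing edges from {n27,n39}; recursion stops.
d values: 0, 1, 1, 2, 2, 3, 3; the maximum is 3.

3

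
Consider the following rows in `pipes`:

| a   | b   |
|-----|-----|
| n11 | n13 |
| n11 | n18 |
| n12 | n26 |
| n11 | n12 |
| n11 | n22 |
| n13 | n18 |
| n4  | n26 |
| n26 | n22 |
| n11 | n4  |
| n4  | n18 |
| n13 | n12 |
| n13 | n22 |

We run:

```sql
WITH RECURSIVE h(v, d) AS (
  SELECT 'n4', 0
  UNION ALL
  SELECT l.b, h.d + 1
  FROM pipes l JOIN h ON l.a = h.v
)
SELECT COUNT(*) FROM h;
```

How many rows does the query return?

4

Base: (n4, d=0).
Iteration 1: edges from {n4} -> (n18, d=1), (n26, d=1).
Iteration 2: edges from {n18,n26} -> (n22, d=2).
Iteration 3: no outgoing edges from {n22}; recursion stops.
Total rows emitted: 4.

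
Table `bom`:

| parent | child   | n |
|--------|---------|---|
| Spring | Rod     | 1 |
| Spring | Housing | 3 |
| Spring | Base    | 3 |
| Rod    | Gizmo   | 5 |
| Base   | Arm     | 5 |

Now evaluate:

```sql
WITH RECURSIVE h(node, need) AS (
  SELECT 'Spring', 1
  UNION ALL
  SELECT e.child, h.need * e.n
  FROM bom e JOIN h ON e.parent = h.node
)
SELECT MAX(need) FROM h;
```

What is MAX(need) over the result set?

Base: (Spring, need=1).
Iteration 1: components of {Spring} -> Base = 1*3 = 3, Housing = 1*3 = 3, Rod = 1*1 = 1.
Iteration 2: components of {Base,Housing,Rod} -> Arm = 3*5 = 15, Gizmo = 1*5 = 5.
Iteration 3: no further components; recursion stops.
need values: 1, 1, 3, 3, 5, 15; the maximum is 15.

15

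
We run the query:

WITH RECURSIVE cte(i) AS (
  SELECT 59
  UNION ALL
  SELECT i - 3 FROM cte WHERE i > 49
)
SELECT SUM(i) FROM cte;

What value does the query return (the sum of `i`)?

265

Base: i=59.
Iteration 1: 59 > 49 holds -> i = 59 - 3 = 56.
Iteration 2: 56 > 49 holds -> i = 56 - 3 = 53.
Iteration 3: 53 > 49 holds -> i = 53 - 3 = 50.
Iteration 4: 50 > 49 holds -> i = 50 - 3 = 47.
Iteration 5: 47 > 49 fails; recursion stops.
SUM(i) = 59 + 56 + 53 + 50 + 47 = 265.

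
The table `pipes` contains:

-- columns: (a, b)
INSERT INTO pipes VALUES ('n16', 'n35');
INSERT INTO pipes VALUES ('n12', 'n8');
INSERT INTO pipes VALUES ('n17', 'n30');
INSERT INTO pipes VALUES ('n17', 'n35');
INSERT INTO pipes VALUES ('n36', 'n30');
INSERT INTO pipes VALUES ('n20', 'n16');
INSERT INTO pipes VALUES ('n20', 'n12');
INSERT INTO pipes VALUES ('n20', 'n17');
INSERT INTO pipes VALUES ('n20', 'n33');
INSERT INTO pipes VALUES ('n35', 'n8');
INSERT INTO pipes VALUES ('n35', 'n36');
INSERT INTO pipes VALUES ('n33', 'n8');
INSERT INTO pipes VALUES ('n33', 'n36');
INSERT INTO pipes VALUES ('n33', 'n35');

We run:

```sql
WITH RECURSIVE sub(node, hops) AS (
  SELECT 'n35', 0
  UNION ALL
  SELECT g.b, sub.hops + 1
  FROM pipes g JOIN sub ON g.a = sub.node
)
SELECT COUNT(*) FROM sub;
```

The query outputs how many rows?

4

Base: (n35, hops=0).
Iteration 1: edges from {n35} -> (n36, hops=1), (n8, hops=1).
Iteration 2: edges from {n36,n8} -> (n30, hops=2).
Iteration 3: no outgoing edges from {n30}; recursion stops.
Total rows emitted: 4.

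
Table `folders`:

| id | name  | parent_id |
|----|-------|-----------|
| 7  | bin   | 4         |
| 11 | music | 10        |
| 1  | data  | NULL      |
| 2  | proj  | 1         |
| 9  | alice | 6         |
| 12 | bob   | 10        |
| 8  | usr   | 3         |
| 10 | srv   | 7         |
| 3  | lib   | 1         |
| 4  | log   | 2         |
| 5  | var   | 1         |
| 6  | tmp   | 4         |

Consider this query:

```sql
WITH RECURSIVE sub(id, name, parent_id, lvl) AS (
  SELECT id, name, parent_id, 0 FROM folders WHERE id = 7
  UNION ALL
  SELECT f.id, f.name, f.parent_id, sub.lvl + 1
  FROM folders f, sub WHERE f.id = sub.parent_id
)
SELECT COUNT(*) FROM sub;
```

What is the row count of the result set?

Base: id=7 (bin), parent_id=4, lvl 0.
Iteration 1: join on id=4 -> log (id 4, parent_id=2, lvl 1).
Iteration 2: join on id=2 -> proj (id 2, parent_id=1, lvl 2).
Iteration 3: join on id=1 -> data (id 1, parent_id=NULL, lvl 3).
Iteration 4: parent_id is NULL; no match; recursion stops.
Total rows emitted: 4.

4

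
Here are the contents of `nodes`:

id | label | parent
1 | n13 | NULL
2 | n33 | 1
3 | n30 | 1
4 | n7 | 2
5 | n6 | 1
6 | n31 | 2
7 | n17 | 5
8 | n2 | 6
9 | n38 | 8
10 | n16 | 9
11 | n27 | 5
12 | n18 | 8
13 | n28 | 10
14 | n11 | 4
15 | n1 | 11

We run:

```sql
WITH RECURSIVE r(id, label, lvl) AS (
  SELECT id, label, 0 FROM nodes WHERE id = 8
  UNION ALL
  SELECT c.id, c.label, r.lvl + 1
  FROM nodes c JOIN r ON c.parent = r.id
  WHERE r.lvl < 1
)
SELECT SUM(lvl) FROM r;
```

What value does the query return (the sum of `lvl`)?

Base: id=8 (n2) at lvl 0.
Iteration 1: rows with parent in {8} -> n38 (id 9, lvl 1), n18 (id 12, lvl 1).
Iteration 2: lvl < 1 fails for all current rows; recursion stops.
SUM(lvl) = 0 + 1 + 1 = 2.

2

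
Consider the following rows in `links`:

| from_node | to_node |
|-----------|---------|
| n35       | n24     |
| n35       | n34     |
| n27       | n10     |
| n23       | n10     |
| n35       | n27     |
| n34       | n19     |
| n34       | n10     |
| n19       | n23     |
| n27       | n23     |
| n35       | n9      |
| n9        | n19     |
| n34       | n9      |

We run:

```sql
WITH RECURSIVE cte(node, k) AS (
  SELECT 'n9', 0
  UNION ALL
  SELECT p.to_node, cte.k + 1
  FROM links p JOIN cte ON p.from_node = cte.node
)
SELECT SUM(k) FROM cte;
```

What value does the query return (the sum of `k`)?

Base: (n9, k=0).
Iteration 1: edges from {n9} -> (n19, k=1).
Iteration 2: edges from {n19} -> (n23, k=2).
Iteration 3: edges from {n23} -> (n10, k=3).
Iteration 4: no outgoing edges from {n10}; recursion stops.
SUM(k) = 0 + 1 + 2 + 3 = 6.

6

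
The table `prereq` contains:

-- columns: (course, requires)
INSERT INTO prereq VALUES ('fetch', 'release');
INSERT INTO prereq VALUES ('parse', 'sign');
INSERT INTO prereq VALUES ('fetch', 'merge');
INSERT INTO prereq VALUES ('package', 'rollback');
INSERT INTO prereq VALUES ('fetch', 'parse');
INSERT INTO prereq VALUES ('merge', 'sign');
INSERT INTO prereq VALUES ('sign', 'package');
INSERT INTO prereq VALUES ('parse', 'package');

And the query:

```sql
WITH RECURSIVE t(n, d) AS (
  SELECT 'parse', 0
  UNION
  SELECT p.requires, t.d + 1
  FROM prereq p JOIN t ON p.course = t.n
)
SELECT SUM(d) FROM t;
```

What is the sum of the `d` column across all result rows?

Base: (parse, d=0).
Iteration 1: edges from {parse} -> (package, d=1), (sign, d=1).
Iteration 2: edges from {package,sign} -> (package, d=2), (rollback, d=2).
Iteration 3: edges from {package,rollback} -> (rollback, d=3).
Iteration 4: no outgoing edges from {rollback}; recursion stops.
SUM(d) = 0 + 1 + 1 + 2 + 2 + 3 = 9.

9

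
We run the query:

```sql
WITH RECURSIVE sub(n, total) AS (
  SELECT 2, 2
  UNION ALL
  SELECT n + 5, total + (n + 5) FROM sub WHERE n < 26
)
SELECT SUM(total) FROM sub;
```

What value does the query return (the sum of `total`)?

Base: n=2, total=2.
Iteration 1: 2 < 26 holds -> n = 2 + 5 = 7, total = 2 + 7 = 9.
Iteration 2: 7 < 26 holds -> n = 7 + 5 = 12, total = 9 + 12 = 21.
Iteration 3: 12 < 26 holds -> n = 12 + 5 = 17, total = 21 + 17 = 38.
Iteration 4: 17 < 26 holds -> n = 17 + 5 = 22, total = 38 + 22 = 60.
Iteration 5: 22 < 26 holds -> n = 22 + 5 = 27, total = 60 + 27 = 87.
Iteration 6: 27 < 26 fails; recursion stops.
SUM(total) = 2 + 9 + 21 + 38 + 60 + 87 = 217.

217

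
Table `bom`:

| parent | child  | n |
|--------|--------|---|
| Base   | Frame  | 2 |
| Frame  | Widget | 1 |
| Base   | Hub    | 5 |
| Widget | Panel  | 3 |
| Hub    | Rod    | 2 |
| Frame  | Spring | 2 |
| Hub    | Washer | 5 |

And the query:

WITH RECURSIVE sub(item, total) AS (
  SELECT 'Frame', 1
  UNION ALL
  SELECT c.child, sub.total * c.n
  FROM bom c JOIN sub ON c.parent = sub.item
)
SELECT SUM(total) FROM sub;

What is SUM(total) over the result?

Base: (Frame, total=1).
Iteration 1: components of {Frame} -> Spring = 1*2 = 2, Widget = 1*1 = 1.
Iteration 2: components of {Spring,Widget} -> Panel = 1*3 = 3.
Iteration 3: no further components; recursion stops.
SUM(total) = 1 + 1 + 2 + 3 = 7.

7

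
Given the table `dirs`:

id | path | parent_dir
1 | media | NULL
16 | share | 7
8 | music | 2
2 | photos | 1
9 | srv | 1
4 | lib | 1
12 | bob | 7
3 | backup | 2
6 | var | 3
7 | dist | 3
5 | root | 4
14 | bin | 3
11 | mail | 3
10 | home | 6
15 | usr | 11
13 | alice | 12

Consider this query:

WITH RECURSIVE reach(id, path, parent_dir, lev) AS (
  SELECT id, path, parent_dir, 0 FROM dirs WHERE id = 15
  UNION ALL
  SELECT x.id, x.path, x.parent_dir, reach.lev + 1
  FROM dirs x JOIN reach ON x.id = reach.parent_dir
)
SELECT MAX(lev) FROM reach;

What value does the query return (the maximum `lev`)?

Base: id=15 (usr), parent_dir=11, lev 0.
Iteration 1: join on id=11 -> mail (id 11, parent_dir=3, lev 1).
Iteration 2: join on id=3 -> backup (id 3, parent_dir=2, lev 2).
Iteration 3: join on id=2 -> photos (id 2, parent_dir=1, lev 3).
Iteration 4: join on id=1 -> media (id 1, parent_dir=NULL, lev 4).
Iteration 5: parent_dir is NULL; no match; recursion stops.
lev values: 0, 1, 2, 3, 4; the maximum is 4.

4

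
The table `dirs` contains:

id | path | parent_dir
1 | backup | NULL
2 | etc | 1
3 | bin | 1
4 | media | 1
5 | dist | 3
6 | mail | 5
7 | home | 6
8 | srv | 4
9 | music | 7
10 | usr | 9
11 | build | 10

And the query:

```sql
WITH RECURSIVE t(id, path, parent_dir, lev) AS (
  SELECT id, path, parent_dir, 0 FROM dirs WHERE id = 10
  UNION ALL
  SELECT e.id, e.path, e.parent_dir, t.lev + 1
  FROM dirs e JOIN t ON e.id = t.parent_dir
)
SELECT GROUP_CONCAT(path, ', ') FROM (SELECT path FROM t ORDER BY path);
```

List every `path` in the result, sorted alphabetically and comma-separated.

Base: id=10 (usr), parent_dir=9, lev 0.
Iteration 1: join on id=9 -> music (id 9, parent_dir=7, lev 1).
Iteration 2: join on id=7 -> home (id 7, parent_dir=6, lev 2).
Iteration 3: join on id=6 -> mail (id 6, parent_dir=5, lev 3).
Iteration 4: join on id=5 -> dist (id 5, parent_dir=3, lev 4).
Iteration 5: join on id=3 -> bin (id 3, parent_dir=1, lev 5).
Iteration 6: join on id=1 -> backup (id 1, parent_dir=NULL, lev 6).
Iteration 7: parent_dir is NULL; no match; recursion stops.

backup, bin, dist, home, mail, music, usr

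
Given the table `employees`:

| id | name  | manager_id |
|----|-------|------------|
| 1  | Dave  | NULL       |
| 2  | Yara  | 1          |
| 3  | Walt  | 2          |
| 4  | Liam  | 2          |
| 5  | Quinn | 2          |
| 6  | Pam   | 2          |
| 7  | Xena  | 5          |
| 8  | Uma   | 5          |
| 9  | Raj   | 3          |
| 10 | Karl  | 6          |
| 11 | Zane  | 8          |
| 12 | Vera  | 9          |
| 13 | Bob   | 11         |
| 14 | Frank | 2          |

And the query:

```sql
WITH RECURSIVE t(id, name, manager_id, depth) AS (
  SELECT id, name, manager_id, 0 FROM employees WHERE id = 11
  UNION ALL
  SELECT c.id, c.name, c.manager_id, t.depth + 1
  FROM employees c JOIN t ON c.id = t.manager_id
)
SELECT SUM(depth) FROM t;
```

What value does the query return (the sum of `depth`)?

Base: id=11 (Zane), manager_id=8, depth 0.
Iteration 1: join on id=8 -> Uma (id 8, manager_id=5, depth 1).
Iteration 2: join on id=5 -> Quinn (id 5, manager_id=2, depth 2).
Iteration 3: join on id=2 -> Yara (id 2, manager_id=1, depth 3).
Iteration 4: join on id=1 -> Dave (id 1, manager_id=NULL, depth 4).
Iteration 5: manager_id is NULL; no match; recursion stops.
SUM(depth) = 0 + 1 + 2 + 3 + 4 = 10.

10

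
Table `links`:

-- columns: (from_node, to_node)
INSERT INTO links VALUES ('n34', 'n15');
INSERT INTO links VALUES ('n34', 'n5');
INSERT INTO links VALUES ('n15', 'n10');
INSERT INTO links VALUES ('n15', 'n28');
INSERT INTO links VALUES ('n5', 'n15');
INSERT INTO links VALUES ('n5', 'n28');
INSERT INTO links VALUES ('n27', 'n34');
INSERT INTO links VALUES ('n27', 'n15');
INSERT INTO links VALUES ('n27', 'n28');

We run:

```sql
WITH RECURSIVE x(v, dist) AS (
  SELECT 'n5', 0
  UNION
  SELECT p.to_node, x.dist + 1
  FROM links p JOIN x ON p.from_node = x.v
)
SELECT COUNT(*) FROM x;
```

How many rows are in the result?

5

Base: (n5, dist=0).
Iteration 1: edges from {n5} -> (n15, dist=1), (n28, dist=1).
Iteration 2: edges from {n15,n28} -> (n10, dist=2), (n28, dist=2).
Iteration 3: no outgoing edges from {n10,n28}; recursion stops.
Total rows emitted: 5.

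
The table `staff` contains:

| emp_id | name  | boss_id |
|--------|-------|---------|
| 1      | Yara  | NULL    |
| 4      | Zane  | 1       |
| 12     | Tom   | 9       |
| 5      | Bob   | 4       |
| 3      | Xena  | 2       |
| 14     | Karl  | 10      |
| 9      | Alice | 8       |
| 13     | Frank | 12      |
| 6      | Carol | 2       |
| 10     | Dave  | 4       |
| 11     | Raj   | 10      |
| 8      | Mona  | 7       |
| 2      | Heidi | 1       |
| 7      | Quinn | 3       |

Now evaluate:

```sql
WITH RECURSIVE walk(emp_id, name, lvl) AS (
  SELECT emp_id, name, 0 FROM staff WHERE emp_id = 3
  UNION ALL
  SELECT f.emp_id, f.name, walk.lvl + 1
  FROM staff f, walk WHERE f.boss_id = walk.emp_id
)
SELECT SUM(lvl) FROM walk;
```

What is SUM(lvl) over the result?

15

Base: emp_id=3 (Xena) at lvl 0.
Iteration 1: rows with boss_id in {3} -> Quinn (id 7, lvl 1).
Iteration 2: rows with boss_id in {7} -> Mona (id 8, lvl 2).
Iteration 3: rows with boss_id in {8} -> Alice (id 9, lvl 3).
Iteration 4: rows with boss_id in {9} -> Tom (id 12, lvl 4).
Iteration 5: rows with boss_id in {12} -> Frank (id 13, lvl 5).
Iteration 6: no rows with boss_id in {13}; recursion stops.
SUM(lvl) = 0 + 1 + 2 + 3 + 4 + 5 = 15.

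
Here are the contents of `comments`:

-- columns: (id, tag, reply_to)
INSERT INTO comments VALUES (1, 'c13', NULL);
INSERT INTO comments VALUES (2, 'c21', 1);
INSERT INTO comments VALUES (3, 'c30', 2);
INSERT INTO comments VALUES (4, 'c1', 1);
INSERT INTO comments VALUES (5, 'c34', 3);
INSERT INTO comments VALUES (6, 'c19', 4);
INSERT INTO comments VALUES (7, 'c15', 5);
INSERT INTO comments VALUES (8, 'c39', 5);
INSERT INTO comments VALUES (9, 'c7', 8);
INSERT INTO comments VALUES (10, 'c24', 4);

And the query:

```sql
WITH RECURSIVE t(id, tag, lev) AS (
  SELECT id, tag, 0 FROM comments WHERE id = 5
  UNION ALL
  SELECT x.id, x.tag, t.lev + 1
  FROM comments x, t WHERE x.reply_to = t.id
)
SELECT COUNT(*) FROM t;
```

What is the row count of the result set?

Base: id=5 (c34) at lev 0.
Iteration 1: rows with reply_to in {5} -> c15 (id 7, lev 1), c39 (id 8, lev 1).
Iteration 2: rows with reply_to in {7,8} -> c7 (id 9, lev 2).
Iteration 3: no rows with reply_to in {9}; recursion stops.
Total rows emitted: 4.

4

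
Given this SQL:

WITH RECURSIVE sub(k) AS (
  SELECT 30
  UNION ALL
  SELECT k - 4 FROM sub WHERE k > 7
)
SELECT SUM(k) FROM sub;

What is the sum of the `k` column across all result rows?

Base: k=30.
Iteration 1: 30 > 7 holds -> k = 30 - 4 = 26.
Iteration 2: 26 > 7 holds -> k = 26 - 4 = 22.
Iteration 3: 22 > 7 holds -> k = 22 - 4 = 18.
Iteration 4: 18 > 7 holds -> k = 18 - 4 = 14.
Iteration 5: 14 > 7 holds -> k = 14 - 4 = 10.
Iteration 6: 10 > 7 holds -> k = 10 - 4 = 6.
Iteration 7: 6 > 7 fails; recursion stops.
SUM(k) = 30 + 26 + 22 + 18 + 14 + 10 + 6 = 126.

126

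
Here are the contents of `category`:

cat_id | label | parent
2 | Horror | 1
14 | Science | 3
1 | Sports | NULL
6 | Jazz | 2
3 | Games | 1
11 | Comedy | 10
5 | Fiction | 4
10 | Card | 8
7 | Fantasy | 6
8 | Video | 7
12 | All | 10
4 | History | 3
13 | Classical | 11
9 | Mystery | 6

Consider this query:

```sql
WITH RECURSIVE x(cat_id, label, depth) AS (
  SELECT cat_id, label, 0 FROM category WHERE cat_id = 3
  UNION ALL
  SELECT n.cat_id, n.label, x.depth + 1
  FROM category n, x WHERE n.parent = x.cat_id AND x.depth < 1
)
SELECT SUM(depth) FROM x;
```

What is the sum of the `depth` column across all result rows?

2

Base: cat_id=3 (Games) at depth 0.
Iteration 1: rows with parent in {3} -> History (id 4, depth 1), Science (id 14, depth 1).
Iteration 2: depth < 1 fails for all current rows; recursion stops.
SUM(depth) = 0 + 1 + 1 = 2.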